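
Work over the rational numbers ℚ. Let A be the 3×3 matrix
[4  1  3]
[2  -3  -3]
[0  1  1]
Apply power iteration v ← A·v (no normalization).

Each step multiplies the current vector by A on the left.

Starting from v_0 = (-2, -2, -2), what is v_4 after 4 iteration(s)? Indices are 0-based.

v_4 = (-1352, -440, -56)

v_0 = (-2, -2, -2).
v_1 = A·v_0 = (-16, 8, -4).
v_2 = A·v_1 = (-68, -44, 4).
v_3 = A·v_2 = (-304, -16, -40).
v_4 = A·v_3 = (-1352, -440, -56).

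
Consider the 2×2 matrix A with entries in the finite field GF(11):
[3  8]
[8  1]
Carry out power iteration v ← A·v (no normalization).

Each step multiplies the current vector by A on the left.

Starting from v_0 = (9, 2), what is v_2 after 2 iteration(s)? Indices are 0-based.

v_2 = (6, 0)

v_0 = (9, 2).
v_1 = A·v_0 = (10, 8).
v_2 = A·v_1 = (6, 0).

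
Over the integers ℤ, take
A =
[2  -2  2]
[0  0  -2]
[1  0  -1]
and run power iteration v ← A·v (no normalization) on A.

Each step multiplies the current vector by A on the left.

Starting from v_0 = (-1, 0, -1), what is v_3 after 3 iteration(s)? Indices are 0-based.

v_3 = (-32, 8, -8)

v_0 = (-1, 0, -1).
v_1 = A·v_0 = (-4, 2, 0).
v_2 = A·v_1 = (-12, 0, -4).
v_3 = A·v_2 = (-32, 8, -8).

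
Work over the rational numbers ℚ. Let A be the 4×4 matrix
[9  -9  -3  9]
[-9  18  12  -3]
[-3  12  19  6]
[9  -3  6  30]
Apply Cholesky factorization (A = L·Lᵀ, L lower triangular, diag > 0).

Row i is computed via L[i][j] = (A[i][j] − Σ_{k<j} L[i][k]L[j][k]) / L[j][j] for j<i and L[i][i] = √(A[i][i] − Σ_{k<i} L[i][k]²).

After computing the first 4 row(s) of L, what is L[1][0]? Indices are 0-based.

Step 1: L[0][0] = √(9) = 3.
  L[1][0] = (-9) / L[0][0] = -3.
Step 2: L[1][1] = √(9) = 3.
  L[2][0] = (-3) / L[0][0] = -1.
  L[2][1] = (9) / L[1][1] = 3.
Step 3: L[2][2] = √(9) = 3.
  L[3][0] = (9) / L[0][0] = 3.
  L[3][1] = (6) / L[1][1] = 2.
  L[3][2] = (3) / L[2][2] = 1.
Step 4: L[3][3] = √(16) = 4.

L[1][0] = -3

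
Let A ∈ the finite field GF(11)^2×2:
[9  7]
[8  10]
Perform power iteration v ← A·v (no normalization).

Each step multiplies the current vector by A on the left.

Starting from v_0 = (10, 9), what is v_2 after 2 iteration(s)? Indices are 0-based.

v_0 = (10, 9).
v_1 = A·v_0 = (10, 5).
v_2 = A·v_1 = (4, 9).

v_2 = (4, 9)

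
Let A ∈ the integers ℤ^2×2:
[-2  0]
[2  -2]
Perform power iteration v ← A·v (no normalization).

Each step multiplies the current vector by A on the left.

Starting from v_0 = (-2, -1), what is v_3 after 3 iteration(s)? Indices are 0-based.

v_0 = (-2, -1).
v_1 = A·v_0 = (4, -2).
v_2 = A·v_1 = (-8, 12).
v_3 = A·v_2 = (16, -40).

v_3 = (16, -40)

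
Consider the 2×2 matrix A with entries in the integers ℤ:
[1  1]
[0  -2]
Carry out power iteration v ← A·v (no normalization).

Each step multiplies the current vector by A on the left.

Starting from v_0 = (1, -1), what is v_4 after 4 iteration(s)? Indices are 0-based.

v_0 = (1, -1).
v_1 = A·v_0 = (0, 2).
v_2 = A·v_1 = (2, -4).
v_3 = A·v_2 = (-2, 8).
v_4 = A·v_3 = (6, -16).

v_4 = (6, -16)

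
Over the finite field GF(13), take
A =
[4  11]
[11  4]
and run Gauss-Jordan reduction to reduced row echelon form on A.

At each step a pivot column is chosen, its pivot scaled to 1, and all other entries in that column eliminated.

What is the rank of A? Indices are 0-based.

rank = 2

step 1: normalize row 0 (÷4) = (1, 6)
  row 1: subtract 11×row0 = (0, 3)
step 2: normalize row 1 (÷3) = (0, 1)
  row 0: subtract 6×row1 = (1, 0)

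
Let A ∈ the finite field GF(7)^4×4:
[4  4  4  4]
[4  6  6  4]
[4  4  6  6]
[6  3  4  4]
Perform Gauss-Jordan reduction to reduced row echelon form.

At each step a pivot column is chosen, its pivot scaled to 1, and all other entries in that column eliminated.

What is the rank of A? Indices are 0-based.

rank = 4

[1] R0 /= 4  ⇒  (1, 1, 1, 1)
     R1 -= 4·R0  ⇒  (0, 2, 2, 0)
     R2 -= 4·R0  ⇒  (0, 0, 2, 2)
     R3 -= 6·R0  ⇒  (0, 4, 5, 5)
[2] R1 /= 2  ⇒  (0, 1, 1, 0)
     R0 -= 1·R1  ⇒  (1, 0, 0, 1)
     R3 -= 4·R1  ⇒  (0, 0, 1, 5)
[3] R2 /= 2  ⇒  (0, 0, 1, 1)
     R1 -= 1·R2  ⇒  (0, 1, 0, 6)
     R3 -= 1·R2  ⇒  (0, 0, 0, 4)
[4] R3 /= 4  ⇒  (0, 0, 0, 1)
     R0 -= 1·R3  ⇒  (1, 0, 0, 0)
     R1 -= 6·R3  ⇒  (0, 1, 0, 0)
     R2 -= 1·R3  ⇒  (0, 0, 1, 0)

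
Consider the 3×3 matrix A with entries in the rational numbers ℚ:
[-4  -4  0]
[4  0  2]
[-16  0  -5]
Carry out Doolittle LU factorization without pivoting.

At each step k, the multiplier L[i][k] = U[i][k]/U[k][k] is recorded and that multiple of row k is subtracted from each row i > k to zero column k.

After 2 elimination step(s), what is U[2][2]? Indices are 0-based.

U[2][2] = 3

[col 0] pivot -4
  R1 -= -1*R0 → (0, -4, 2)  (L[1][0] := -1)
  R2 -= 4*R0 → (0, 16, -5)  (L[2][0] := 4)
[col 1] pivot -4
  R2 -= -4*R1 → (0, 0, 3)  (L[2][1] := -4)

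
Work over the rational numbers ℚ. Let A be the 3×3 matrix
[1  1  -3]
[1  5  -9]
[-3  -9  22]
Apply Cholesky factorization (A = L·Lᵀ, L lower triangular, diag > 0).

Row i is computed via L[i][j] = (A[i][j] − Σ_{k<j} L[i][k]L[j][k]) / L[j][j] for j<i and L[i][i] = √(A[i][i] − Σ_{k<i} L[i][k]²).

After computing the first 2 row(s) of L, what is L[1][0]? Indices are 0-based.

L[1][0] = 1

Step 1: L[0][0] = √(1) = 1.
  L[1][0] = (1) / L[0][0] = 1.
Step 2: L[1][1] = √(4) = 2.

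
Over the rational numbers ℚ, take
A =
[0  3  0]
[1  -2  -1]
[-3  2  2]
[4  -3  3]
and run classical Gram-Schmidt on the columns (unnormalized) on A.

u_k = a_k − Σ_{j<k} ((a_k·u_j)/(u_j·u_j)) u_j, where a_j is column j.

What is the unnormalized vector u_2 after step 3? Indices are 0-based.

u_2 = (-11/46, -151/138, 359/138, 307/138)

Step 1: u_0 = a_0 = (0, 1, -3, 4).
Step 2: u_1 = a_1 − (-10/13)·u_0 = (3, -16/13, -4/13, 1/13).
Step 3: u_2 = a_2 − (5/26)·u_0 − (11/138)·u_1 = (-11/46, -151/138, 359/138, 307/138).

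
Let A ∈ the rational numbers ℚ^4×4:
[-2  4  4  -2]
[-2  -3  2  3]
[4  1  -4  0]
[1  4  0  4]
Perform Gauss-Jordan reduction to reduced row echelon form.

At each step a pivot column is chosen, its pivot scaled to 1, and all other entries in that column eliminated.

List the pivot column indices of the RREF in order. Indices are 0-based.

pivot columns: 0, 1, 2, 3

step 1: normalize row 0 (÷-2) = (1, -2, -2, 1)
  row 1: subtract -2×row0 = (0, -7, -2, 5)
  row 2: subtract 4×row0 = (0, 9, 4, -4)
  row 3: subtract 1×row0 = (0, 6, 2, 3)
step 2: normalize row 1 (÷-7) = (0, 1, 2/7, -5/7)
  row 0: subtract -2×row1 = (1, 0, -10/7, -3/7)
  row 2: subtract 9×row1 = (0, 0, 10/7, 17/7)
  row 3: subtract 6×row1 = (0, 0, 2/7, 51/7)
step 3: normalize row 2 (÷10/7) = (0, 0, 1, 17/10)
  row 0: subtract -10/7×row2 = (1, 0, 0, 2)
  row 1: subtract 2/7×row2 = (0, 1, 0, -6/5)
  row 3: subtract 2/7×row2 = (0, 0, 0, 34/5)
step 4: normalize row 3 (÷34/5) = (0, 0, 0, 1)
  row 0: subtract 2×row3 = (1, 0, 0, 0)
  row 1: subtract -6/5×row3 = (0, 1, 0, 0)
  row 2: subtract 17/10×row3 = (0, 0, 1, 0)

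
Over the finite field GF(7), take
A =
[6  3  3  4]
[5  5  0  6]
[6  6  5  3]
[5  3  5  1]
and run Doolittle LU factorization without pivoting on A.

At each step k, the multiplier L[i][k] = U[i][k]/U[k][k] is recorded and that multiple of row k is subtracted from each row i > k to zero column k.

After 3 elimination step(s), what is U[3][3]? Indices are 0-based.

U[3][3] = 6

Step 1: pivot at (0,0) is 6.
  row1 ← row1 − (2)·row0  ⇒  L[1][0]=2, U row1=(0, 6, 1, 5)
  row2 ← row2 − (1)·row0  ⇒  L[2][0]=1, U row2=(0, 3, 2, 6)
  row3 ← row3 − (2)·row0  ⇒  L[3][0]=2, U row3=(0, 4, 6, 0)
Step 2: pivot at (1,1) is 6.
  row2 ← row2 − (4)·row1  ⇒  L[2][1]=4, U row2=(0, 0, 5, 0)
  row3 ← row3 − (3)·row1  ⇒  L[3][1]=3, U row3=(0, 0, 3, 6)
Step 3: pivot at (2,2) is 5.
  row3 ← row3 − (2)·row2  ⇒  L[3][2]=2, U row3=(0, 0, 0, 6)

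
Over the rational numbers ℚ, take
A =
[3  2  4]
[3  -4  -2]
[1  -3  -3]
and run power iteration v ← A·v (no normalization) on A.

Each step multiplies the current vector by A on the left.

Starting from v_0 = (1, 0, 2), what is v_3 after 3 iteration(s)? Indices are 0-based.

v_3 = (243, -213, -217)

v_0 = (1, 0, 2).
v_1 = A·v_0 = (11, -1, -5).
v_2 = A·v_1 = (11, 47, 29).
v_3 = A·v_2 = (243, -213, -217).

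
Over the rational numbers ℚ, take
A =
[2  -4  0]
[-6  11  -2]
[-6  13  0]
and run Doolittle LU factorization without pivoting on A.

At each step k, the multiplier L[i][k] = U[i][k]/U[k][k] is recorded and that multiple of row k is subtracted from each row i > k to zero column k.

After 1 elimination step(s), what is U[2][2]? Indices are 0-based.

U[2][2] = 0

[col 0] pivot 2
  R1 -= -3*R0 → (0, -1, -2)  (L[1][0] := -3)
  R2 -= -3*R0 → (0, 1, 0)  (L[2][0] := -3)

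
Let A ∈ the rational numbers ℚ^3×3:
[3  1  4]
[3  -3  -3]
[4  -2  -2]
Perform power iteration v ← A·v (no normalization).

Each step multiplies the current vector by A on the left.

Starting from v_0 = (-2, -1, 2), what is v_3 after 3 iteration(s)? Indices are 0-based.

v_3 = (90, -444, -388)

v_0 = (-2, -1, 2).
v_1 = A·v_0 = (1, -9, -10).
v_2 = A·v_1 = (-46, 60, 42).
v_3 = A·v_2 = (90, -444, -388).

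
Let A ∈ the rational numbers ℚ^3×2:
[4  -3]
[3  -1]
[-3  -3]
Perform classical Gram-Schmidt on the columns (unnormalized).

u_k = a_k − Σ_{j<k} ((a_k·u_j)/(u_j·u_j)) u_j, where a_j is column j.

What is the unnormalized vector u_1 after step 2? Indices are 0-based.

u_1 = (-39/17, -8/17, -60/17)

Step 1: u_0 = a_0 = (4, 3, -3).
Step 2: u_1 = a_1 − (-3/17)·u_0 = (-39/17, -8/17, -60/17).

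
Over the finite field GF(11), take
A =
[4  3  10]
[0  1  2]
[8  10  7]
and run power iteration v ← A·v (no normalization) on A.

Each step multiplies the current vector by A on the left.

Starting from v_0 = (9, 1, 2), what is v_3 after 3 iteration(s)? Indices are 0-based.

v_0 = (9, 1, 2).
v_1 = A·v_0 = (4, 5, 8).
v_2 = A·v_1 = (1, 10, 6).
v_3 = A·v_2 = (6, 0, 7).

v_3 = (6, 0, 7)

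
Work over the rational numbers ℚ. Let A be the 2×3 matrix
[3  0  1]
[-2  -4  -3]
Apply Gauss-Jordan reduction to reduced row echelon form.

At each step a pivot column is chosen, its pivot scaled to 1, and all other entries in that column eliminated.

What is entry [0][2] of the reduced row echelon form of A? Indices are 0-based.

pivot(0,0)=3: scale R0 → (1, 0, 1/3)
  clear (1,0): R1 −= (-2)R0 → (0, -4, -7/3)
pivot(1,1)=-4: scale R1 → (0, 1, 7/12)

M[0][2] = 1/3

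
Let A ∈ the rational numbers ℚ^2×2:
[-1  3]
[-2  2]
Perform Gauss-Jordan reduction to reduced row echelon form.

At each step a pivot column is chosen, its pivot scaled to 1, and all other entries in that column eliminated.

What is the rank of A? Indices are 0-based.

rank = 2

pivot(0,0)=-1: scale R0 → (1, -3)
  clear (1,0): R1 −= (-2)R0 → (0, -4)
pivot(1,1)=-4: scale R1 → (0, 1)
  clear (0,1): R0 −= (-3)R1 → (1, 0)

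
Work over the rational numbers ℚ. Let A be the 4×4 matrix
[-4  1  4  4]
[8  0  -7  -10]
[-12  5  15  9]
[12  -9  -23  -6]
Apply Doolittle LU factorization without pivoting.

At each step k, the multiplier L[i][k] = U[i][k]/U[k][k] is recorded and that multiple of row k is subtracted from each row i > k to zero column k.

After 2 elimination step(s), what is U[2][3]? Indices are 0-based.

U[2][3] = -1

k=0: U[0][0]=-4
  eliminate (1,0): mult=-2, new row 1: (0, 2, 1, -2); set L[1][0]=-2
  eliminate (2,0): mult=3, new row 2: (0, 2, 3, -3); set L[2][0]=3
  eliminate (3,0): mult=-3, new row 3: (0, -6, -11, 6); set L[3][0]=-3
k=1: U[1][1]=2
  eliminate (2,1): mult=1, new row 2: (0, 0, 2, -1); set L[2][1]=1
  eliminate (3,1): mult=-3, new row 3: (0, 0, -8, 0); set L[3][1]=-3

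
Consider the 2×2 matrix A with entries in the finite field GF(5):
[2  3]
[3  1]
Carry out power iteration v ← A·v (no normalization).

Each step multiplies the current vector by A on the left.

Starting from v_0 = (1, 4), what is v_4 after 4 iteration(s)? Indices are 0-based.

v_0 = (1, 4).
v_1 = A·v_0 = (4, 2).
v_2 = A·v_1 = (4, 4).
v_3 = A·v_2 = (0, 1).
v_4 = A·v_3 = (3, 1).

v_4 = (3, 1)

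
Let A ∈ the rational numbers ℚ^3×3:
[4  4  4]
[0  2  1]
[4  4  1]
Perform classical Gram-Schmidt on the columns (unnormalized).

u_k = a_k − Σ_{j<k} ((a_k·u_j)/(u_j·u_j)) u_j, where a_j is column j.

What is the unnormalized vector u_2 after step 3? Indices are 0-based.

u_2 = (3/2, 0, -3/2)

Step 1: u_0 = a_0 = (4, 0, 4).
Step 2: u_1 = a_1 − (1)·u_0 = (0, 2, 0).
Step 3: u_2 = a_2 − (5/8)·u_0 − (1/2)·u_1 = (3/2, 0, -3/2).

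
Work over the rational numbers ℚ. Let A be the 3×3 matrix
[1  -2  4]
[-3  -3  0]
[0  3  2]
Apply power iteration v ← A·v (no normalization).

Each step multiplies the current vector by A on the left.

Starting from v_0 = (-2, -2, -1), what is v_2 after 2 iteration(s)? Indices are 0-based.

v_2 = (-58, -30, 20)

v_0 = (-2, -2, -1).
v_1 = A·v_0 = (-2, 12, -8).
v_2 = A·v_1 = (-58, -30, 20).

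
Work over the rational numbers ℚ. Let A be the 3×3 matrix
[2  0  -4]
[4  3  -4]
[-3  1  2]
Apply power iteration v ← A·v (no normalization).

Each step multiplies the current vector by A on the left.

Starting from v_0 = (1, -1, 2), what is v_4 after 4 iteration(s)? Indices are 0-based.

v_4 = (-188, -1005, 3)

v_0 = (1, -1, 2).
v_1 = A·v_0 = (-6, -7, 0).
v_2 = A·v_1 = (-12, -45, 11).
v_3 = A·v_2 = (-68, -227, 13).
v_4 = A·v_3 = (-188, -1005, 3).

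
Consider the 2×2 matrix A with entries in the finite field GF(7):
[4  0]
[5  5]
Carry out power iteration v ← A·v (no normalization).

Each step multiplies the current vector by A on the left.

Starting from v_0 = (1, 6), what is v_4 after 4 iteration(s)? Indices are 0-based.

v_4 = (4, 2)

v_0 = (1, 6).
v_1 = A·v_0 = (4, 0).
v_2 = A·v_1 = (2, 6).
v_3 = A·v_2 = (1, 5).
v_4 = A·v_3 = (4, 2).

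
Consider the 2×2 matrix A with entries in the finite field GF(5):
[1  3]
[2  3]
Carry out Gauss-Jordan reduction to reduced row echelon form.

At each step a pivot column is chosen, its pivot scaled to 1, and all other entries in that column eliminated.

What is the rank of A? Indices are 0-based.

[1] R0 /= 1  ⇒  (1, 3)
     R1 -= 2·R0  ⇒  (0, 2)
[2] R1 /= 2  ⇒  (0, 1)
     R0 -= 3·R1  ⇒  (1, 0)

rank = 2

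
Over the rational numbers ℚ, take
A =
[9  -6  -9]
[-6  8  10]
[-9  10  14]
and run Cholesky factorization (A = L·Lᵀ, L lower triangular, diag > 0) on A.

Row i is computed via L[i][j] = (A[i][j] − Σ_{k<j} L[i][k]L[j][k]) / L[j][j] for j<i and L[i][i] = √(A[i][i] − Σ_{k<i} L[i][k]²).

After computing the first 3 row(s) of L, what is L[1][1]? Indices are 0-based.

Step 1: L[0][0] = √(9) = 3.
  L[1][0] = (-6) / L[0][0] = -2.
Step 2: L[1][1] = √(4) = 2.
  L[2][0] = (-9) / L[0][0] = -3.
  L[2][1] = (4) / L[1][1] = 2.
Step 3: L[2][2] = √(1) = 1.

L[1][1] = 2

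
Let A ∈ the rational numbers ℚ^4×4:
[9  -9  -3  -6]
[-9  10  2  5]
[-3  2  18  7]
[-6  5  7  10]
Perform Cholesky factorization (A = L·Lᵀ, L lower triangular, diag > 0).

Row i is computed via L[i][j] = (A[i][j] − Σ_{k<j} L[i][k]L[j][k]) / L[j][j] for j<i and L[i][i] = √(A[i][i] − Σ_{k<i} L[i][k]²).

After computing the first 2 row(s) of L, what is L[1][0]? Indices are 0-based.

L[1][0] = -3

Step 1: L[0][0] = √(9) = 3.
  L[1][0] = (-9) / L[0][0] = -3.
Step 2: L[1][1] = √(1) = 1.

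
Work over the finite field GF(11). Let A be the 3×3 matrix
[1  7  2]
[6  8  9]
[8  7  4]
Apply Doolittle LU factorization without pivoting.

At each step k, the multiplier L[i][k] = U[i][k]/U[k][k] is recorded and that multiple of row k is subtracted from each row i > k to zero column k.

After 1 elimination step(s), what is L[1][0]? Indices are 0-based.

k=0: U[0][0]=1
  eliminate (1,0): mult=6, new row 1: (0, 10, 8); set L[1][0]=6
  eliminate (2,0): mult=8, new row 2: (0, 6, 10); set L[2][0]=8

L[1][0] = 6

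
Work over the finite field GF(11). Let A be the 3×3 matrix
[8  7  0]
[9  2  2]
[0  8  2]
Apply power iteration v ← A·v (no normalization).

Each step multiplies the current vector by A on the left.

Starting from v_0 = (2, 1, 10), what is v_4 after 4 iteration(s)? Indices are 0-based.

v_4 = (4, 10, 6)

v_0 = (2, 1, 10).
v_1 = A·v_0 = (1, 7, 6).
v_2 = A·v_1 = (2, 2, 2).
v_3 = A·v_2 = (8, 4, 9).
v_4 = A·v_3 = (4, 10, 6).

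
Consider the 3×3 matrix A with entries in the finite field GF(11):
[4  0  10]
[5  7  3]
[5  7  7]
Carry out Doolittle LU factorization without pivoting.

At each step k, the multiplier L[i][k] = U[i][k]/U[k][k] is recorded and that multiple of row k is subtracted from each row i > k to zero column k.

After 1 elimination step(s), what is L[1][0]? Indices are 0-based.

Step 1: pivot at (0,0) is 4.
  row1 ← row1 − (4)·row0  ⇒  L[1][0]=4, U row1=(0, 7, 7)
  row2 ← row2 − (4)·row0  ⇒  L[2][0]=4, U row2=(0, 7, 0)

L[1][0] = 4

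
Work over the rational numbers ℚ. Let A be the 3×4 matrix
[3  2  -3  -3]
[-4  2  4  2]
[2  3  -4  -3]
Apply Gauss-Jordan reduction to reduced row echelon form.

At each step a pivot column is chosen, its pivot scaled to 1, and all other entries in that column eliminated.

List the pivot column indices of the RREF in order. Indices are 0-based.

[1] R0 /= 3  ⇒  (1, 2/3, -1, -1)
     R1 -= -4·R0  ⇒  (0, 14/3, 0, -2)
     R2 -= 2·R0  ⇒  (0, 5/3, -2, -1)
[2] R1 /= 14/3  ⇒  (0, 1, 0, -3/7)
     R0 -= 2/3·R1  ⇒  (1, 0, -1, -5/7)
     R2 -= 5/3·R1  ⇒  (0, 0, -2, -2/7)
[3] R2 /= -2  ⇒  (0, 0, 1, 1/7)
     R0 -= -1·R2  ⇒  (1, 0, 0, -4/7)

pivot columns: 0, 1, 2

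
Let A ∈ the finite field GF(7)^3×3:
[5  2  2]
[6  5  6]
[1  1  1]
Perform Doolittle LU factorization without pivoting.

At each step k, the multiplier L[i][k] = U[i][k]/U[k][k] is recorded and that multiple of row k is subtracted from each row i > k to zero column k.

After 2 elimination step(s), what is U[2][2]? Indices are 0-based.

k=0: U[0][0]=5
  eliminate (1,0): mult=4, new row 1: (0, 4, 5); set L[1][0]=4
  eliminate (2,0): mult=3, new row 2: (0, 2, 2); set L[2][0]=3
k=1: U[1][1]=4
  eliminate (2,1): mult=4, new row 2: (0, 0, 3); set L[2][1]=4

U[2][2] = 3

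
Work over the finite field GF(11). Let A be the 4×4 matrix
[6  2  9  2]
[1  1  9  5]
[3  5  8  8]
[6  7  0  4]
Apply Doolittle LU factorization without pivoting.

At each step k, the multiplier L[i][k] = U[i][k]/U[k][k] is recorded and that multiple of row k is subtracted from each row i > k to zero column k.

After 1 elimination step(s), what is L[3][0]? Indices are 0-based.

L[3][0] = 1

Step 1: pivot at (0,0) is 6.
  row1 ← row1 − (2)·row0  ⇒  L[1][0]=2, U row1=(0, 8, 2, 1)
  row2 ← row2 − (6)·row0  ⇒  L[2][0]=6, U row2=(0, 4, 9, 7)
  row3 ← row3 − (1)·row0  ⇒  L[3][0]=1, U row3=(0, 5, 2, 2)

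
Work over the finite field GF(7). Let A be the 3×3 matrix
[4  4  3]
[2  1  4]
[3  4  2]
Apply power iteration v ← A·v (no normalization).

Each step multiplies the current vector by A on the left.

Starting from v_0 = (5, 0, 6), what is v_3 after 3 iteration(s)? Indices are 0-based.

v_3 = (5, 2, 4)

v_0 = (5, 0, 6).
v_1 = A·v_0 = (3, 6, 6).
v_2 = A·v_1 = (5, 1, 3).
v_3 = A·v_2 = (5, 2, 4).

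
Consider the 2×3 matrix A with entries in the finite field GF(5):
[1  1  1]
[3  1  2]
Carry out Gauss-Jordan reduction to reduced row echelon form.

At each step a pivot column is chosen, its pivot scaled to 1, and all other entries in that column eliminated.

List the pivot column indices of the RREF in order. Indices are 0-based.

step 1: normalize row 0 (÷1) = (1, 1, 1)
  row 1: subtract 3×row0 = (0, 3, 4)
step 2: normalize row 1 (÷3) = (0, 1, 3)
  row 0: subtract 1×row1 = (1, 0, 3)

pivot columns: 0, 1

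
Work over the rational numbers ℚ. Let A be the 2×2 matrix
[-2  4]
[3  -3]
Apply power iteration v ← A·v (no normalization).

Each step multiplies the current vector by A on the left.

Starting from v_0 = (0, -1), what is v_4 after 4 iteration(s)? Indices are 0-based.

v_4 = (740, -741)

v_0 = (0, -1).
v_1 = A·v_0 = (-4, 3).
v_2 = A·v_1 = (20, -21).
v_3 = A·v_2 = (-124, 123).
v_4 = A·v_3 = (740, -741).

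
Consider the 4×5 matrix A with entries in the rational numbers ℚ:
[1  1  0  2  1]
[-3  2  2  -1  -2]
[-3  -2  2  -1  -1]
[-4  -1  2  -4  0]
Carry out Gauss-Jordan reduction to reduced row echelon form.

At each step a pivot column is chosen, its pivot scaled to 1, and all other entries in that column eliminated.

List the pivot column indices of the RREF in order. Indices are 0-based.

pivot columns: 0, 1, 2, 3

step 1: normalize row 0 (÷1) = (1, 1, 0, 2, 1)
  row 1: subtract -3×row0 = (0, 5, 2, 5, 1)
  row 2: subtract -3×row0 = (0, 1, 2, 5, 2)
  row 3: subtract -4×row0 = (0, 3, 2, 4, 4)
step 2: normalize row 1 (÷5) = (0, 1, 2/5, 1, 1/5)
  row 0: subtract 1×row1 = (1, 0, -2/5, 1, 4/5)
  row 2: subtract 1×row1 = (0, 0, 8/5, 4, 9/5)
  row 3: subtract 3×row1 = (0, 0, 4/5, 1, 17/5)
step 3: normalize row 2 (÷8/5) = (0, 0, 1, 5/2, 9/8)
  row 0: subtract -2/5×row2 = (1, 0, 0, 2, 5/4)
  row 1: subtract 2/5×row2 = (0, 1, 0, 0, -1/4)
  row 3: subtract 4/5×row2 = (0, 0, 0, -1, 5/2)
step 4: normalize row 3 (÷-1) = (0, 0, 0, 1, -5/2)
  row 0: subtract 2×row3 = (1, 0, 0, 0, 25/4)
  row 2: subtract 5/2×row3 = (0, 0, 1, 0, 59/8)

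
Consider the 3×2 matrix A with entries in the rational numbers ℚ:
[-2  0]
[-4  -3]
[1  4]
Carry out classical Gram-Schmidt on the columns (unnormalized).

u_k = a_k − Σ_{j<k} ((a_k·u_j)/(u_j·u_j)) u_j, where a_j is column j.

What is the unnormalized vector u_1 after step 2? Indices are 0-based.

Step 1: u_0 = a_0 = (-2, -4, 1).
Step 2: u_1 = a_1 − (16/21)·u_0 = (32/21, 1/21, 68/21).

u_1 = (32/21, 1/21, 68/21)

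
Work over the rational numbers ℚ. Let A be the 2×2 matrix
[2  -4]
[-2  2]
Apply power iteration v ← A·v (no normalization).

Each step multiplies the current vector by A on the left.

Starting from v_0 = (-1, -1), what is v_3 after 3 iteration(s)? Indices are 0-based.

v_0 = (-1, -1).
v_1 = A·v_0 = (2, 0).
v_2 = A·v_1 = (4, -4).
v_3 = A·v_2 = (24, -16).

v_3 = (24, -16)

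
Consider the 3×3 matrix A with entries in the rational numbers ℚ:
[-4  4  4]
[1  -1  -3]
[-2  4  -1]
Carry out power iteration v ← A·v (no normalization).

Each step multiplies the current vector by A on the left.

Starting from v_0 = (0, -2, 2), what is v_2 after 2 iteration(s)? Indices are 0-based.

v_2 = (-56, 34, -6)

v_0 = (0, -2, 2).
v_1 = A·v_0 = (0, -4, -10).
v_2 = A·v_1 = (-56, 34, -6).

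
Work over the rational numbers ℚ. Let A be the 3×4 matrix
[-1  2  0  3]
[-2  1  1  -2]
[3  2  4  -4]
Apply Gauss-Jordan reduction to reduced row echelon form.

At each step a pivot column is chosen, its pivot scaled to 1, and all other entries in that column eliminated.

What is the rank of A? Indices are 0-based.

step 1: normalize row 0 (÷-1) = (1, -2, 0, -3)
  row 1: subtract -2×row0 = (0, -3, 1, -8)
  row 2: subtract 3×row0 = (0, 8, 4, 5)
step 2: normalize row 1 (÷-3) = (0, 1, -1/3, 8/3)
  row 0: subtract -2×row1 = (1, 0, -2/3, 7/3)
  row 2: subtract 8×row1 = (0, 0, 20/3, -49/3)
step 3: normalize row 2 (÷20/3) = (0, 0, 1, -49/20)
  row 0: subtract -2/3×row2 = (1, 0, 0, 7/10)
  row 1: subtract -1/3×row2 = (0, 1, 0, 37/20)

rank = 3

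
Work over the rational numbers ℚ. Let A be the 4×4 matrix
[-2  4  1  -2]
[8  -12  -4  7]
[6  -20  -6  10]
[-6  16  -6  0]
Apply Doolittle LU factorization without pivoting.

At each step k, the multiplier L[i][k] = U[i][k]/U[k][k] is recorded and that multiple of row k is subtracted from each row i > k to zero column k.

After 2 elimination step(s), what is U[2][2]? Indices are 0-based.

U[2][2] = -3

[col 0] pivot -2
  R1 -= -4*R0 → (0, 4, 0, -1)  (L[1][0] := -4)
  R2 -= -3*R0 → (0, -8, -3, 4)  (L[2][0] := -3)
  R3 -= 3*R0 → (0, 4, -9, 6)  (L[3][0] := 3)
[col 1] pivot 4
  R2 -= -2*R1 → (0, 0, -3, 2)  (L[2][1] := -2)
  R3 -= 1*R1 → (0, 0, -9, 7)  (L[3][1] := 1)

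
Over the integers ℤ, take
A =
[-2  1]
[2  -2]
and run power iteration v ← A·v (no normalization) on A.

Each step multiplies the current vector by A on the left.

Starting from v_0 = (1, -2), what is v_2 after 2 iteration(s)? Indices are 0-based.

v_0 = (1, -2).
v_1 = A·v_0 = (-4, 6).
v_2 = A·v_1 = (14, -20).

v_2 = (14, -20)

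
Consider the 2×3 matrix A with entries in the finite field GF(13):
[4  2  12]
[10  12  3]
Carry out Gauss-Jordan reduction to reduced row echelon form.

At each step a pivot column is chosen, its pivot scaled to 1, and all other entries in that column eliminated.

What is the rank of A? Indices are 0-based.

rank = 2

step 1: normalize row 0 (÷4) = (1, 7, 3)
  row 1: subtract 10×row0 = (0, 7, 12)
step 2: normalize row 1 (÷7) = (0, 1, 11)
  row 0: subtract 7×row1 = (1, 0, 4)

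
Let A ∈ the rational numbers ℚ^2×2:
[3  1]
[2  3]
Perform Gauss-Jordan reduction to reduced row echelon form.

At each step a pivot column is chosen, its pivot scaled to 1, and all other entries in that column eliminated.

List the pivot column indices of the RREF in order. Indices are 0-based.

[1] R0 /= 3  ⇒  (1, 1/3)
     R1 -= 2·R0  ⇒  (0, 7/3)
[2] R1 /= 7/3  ⇒  (0, 1)
     R0 -= 1/3·R1  ⇒  (1, 0)

pivot columns: 0, 1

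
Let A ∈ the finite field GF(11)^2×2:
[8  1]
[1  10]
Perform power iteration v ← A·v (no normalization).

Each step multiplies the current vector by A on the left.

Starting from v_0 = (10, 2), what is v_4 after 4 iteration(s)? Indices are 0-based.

v_0 = (10, 2).
v_1 = A·v_0 = (5, 8).
v_2 = A·v_1 = (4, 8).
v_3 = A·v_2 = (7, 7).
v_4 = A·v_3 = (8, 0).

v_4 = (8, 0)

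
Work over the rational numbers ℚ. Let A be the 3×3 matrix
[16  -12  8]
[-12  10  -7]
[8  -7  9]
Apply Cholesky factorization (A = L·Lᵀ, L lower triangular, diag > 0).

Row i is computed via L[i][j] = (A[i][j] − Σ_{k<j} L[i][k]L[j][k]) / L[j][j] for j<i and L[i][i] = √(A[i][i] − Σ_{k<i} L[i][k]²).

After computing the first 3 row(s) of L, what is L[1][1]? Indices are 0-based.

L[1][1] = 1

Step 1: L[0][0] = √(16) = 4.
  L[1][0] = (-12) / L[0][0] = -3.
Step 2: L[1][1] = √(1) = 1.
  L[2][0] = (8) / L[0][0] = 2.
  L[2][1] = (-1) / L[1][1] = -1.
Step 3: L[2][2] = √(4) = 2.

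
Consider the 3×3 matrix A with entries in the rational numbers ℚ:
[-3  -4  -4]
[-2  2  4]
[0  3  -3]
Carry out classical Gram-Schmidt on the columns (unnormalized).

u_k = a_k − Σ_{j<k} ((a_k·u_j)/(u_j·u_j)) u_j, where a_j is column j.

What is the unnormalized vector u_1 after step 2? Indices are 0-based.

Step 1: u_0 = a_0 = (-3, -2, 0).
Step 2: u_1 = a_1 − (8/13)·u_0 = (-28/13, 42/13, 3).

u_1 = (-28/13, 42/13, 3)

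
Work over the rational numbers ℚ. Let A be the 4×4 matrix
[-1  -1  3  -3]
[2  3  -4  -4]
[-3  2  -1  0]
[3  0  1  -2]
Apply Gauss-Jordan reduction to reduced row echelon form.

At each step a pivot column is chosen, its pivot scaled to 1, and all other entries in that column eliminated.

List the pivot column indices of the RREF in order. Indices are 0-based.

pivot columns: 0, 1, 2, 3

[1] R0 /= -1  ⇒  (1, 1, -3, 3)
     R1 -= 2·R0  ⇒  (0, 1, 2, -10)
     R2 -= -3·R0  ⇒  (0, 5, -10, 9)
     R3 -= 3·R0  ⇒  (0, -3, 10, -11)
[2] R1 /= 1  ⇒  (0, 1, 2, -10)
     R0 -= 1·R1  ⇒  (1, 0, -5, 13)
     R2 -= 5·R1  ⇒  (0, 0, -20, 59)
     R3 -= -3·R1  ⇒  (0, 0, 16, -41)
[3] R2 /= -20  ⇒  (0, 0, 1, -59/20)
     R0 -= -5·R2  ⇒  (1, 0, 0, -7/4)
     R1 -= 2·R2  ⇒  (0, 1, 0, -41/10)
     R3 -= 16·R2  ⇒  (0, 0, 0, 31/5)
[4] R3 /= 31/5  ⇒  (0, 0, 0, 1)
     R0 -= -7/4·R3  ⇒  (1, 0, 0, 0)
     R1 -= -41/10·R3  ⇒  (0, 1, 0, 0)
     R2 -= -59/20·R3  ⇒  (0, 0, 1, 0)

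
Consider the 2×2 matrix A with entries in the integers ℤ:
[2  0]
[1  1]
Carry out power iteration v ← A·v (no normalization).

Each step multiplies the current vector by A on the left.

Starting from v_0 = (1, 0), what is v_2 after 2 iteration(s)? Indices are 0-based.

v_0 = (1, 0).
v_1 = A·v_0 = (2, 1).
v_2 = A·v_1 = (4, 3).

v_2 = (4, 3)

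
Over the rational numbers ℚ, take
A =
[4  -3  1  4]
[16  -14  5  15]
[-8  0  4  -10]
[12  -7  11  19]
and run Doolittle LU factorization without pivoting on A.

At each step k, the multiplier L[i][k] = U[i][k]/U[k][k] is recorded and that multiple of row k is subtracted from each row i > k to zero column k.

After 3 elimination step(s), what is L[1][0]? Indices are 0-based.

Step 1: pivot at (0,0) is 4.
  row1 ← row1 − (4)·row0  ⇒  L[1][0]=4, U row1=(0, -2, 1, -1)
  row2 ← row2 − (-2)·row0  ⇒  L[2][0]=-2, U row2=(0, -6, 6, -2)
  row3 ← row3 − (3)·row0  ⇒  L[3][0]=3, U row3=(0, 2, 8, 7)
Step 2: pivot at (1,1) is -2.
  row2 ← row2 − (3)·row1  ⇒  L[2][1]=3, U row2=(0, 0, 3, 1)
  row3 ← row3 − (-1)·row1  ⇒  L[3][1]=-1, U row3=(0, 0, 9, 6)
Step 3: pivot at (2,2) is 3.
  row3 ← row3 − (3)·row2  ⇒  L[3][2]=3, U row3=(0, 0, 0, 3)

L[1][0] = 4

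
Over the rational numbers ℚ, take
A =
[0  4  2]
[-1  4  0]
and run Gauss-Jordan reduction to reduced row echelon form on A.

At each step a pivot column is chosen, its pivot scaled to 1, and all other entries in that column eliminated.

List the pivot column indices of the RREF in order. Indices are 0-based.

pivot columns: 0, 1

[1] R0 <-> R1
[1] R0 /= -1  ⇒  (1, -4, 0)
[2] R1 /= 4  ⇒  (0, 1, 1/2)
     R0 -= -4·R1  ⇒  (1, 0, 2)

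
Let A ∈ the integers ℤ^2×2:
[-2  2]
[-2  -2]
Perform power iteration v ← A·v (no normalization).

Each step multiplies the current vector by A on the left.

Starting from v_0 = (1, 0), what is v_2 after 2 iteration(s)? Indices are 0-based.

v_0 = (1, 0).
v_1 = A·v_0 = (-2, -2).
v_2 = A·v_1 = (0, 8).

v_2 = (0, 8)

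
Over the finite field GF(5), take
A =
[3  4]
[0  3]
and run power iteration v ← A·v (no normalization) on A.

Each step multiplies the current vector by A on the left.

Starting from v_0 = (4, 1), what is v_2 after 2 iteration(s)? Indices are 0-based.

v_0 = (4, 1).
v_1 = A·v_0 = (1, 3).
v_2 = A·v_1 = (0, 4).

v_2 = (0, 4)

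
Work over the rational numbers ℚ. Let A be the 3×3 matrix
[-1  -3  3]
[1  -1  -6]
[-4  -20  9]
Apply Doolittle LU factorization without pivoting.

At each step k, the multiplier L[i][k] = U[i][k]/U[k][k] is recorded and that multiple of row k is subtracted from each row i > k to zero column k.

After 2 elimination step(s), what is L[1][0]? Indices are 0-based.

k=0: U[0][0]=-1
  eliminate (1,0): mult=-1, new row 1: (0, -4, -3); set L[1][0]=-1
  eliminate (2,0): mult=4, new row 2: (0, -8, -3); set L[2][0]=4
k=1: U[1][1]=-4
  eliminate (2,1): mult=2, new row 2: (0, 0, 3); set L[2][1]=2

L[1][0] = -1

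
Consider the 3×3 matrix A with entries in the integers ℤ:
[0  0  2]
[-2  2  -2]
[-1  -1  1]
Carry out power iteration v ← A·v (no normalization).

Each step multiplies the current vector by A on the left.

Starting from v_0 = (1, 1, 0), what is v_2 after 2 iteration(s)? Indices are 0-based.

v_0 = (1, 1, 0).
v_1 = A·v_0 = (0, 0, -2).
v_2 = A·v_1 = (-4, 4, -2).

v_2 = (-4, 4, -2)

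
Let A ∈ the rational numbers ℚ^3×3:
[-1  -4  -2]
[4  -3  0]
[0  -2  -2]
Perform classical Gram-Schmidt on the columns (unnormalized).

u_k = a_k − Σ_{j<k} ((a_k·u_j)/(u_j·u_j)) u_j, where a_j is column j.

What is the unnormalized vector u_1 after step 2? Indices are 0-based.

Step 1: u_0 = a_0 = (-1, 4, 0).
Step 2: u_1 = a_1 − (-8/17)·u_0 = (-76/17, -19/17, -2).

u_1 = (-76/17, -19/17, -2)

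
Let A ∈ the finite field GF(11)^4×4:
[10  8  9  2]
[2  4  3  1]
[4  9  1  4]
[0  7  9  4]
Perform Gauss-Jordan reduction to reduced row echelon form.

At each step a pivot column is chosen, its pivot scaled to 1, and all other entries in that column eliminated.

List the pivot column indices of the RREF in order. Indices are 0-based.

pivot(0,0)=10: scale R0 → (1, 3, 2, 9)
  clear (1,0): R1 −= (2)R0 → (0, 9, 10, 5)
  clear (2,0): R2 −= (4)R0 → (0, 8, 4, 1)
pivot(1,1)=9: scale R1 → (0, 1, 6, 3)
  clear (0,1): R0 −= (3)R1 → (1, 0, 6, 0)
  clear (2,1): R2 −= (8)R1 → (0, 0, 0, 10)
  clear (3,1): R3 −= (7)R1 → (0, 0, 0, 5)
col 2: no nonzero at/below row 2; advance.
pivot(2,3)=10: scale R2 → (0, 0, 0, 1)
  clear (1,3): R1 −= (3)R2 → (0, 1, 6, 0)
  clear (3,3): R3 −= (5)R2 → (0, 0, 0, 0)

pivot columns: 0, 1, 3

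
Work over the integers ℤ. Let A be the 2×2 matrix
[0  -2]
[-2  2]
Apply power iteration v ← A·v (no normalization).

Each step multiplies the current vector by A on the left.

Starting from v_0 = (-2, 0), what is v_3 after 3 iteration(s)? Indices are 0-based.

v_3 = (-16, 32)

v_0 = (-2, 0).
v_1 = A·v_0 = (0, 4).
v_2 = A·v_1 = (-8, 8).
v_3 = A·v_2 = (-16, 32).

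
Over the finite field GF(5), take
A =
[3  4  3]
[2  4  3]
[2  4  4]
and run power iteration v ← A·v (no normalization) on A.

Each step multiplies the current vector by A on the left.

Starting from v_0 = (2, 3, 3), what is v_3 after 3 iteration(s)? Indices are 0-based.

v_0 = (2, 3, 3).
v_1 = A·v_0 = (2, 0, 3).
v_2 = A·v_1 = (0, 3, 1).
v_3 = A·v_2 = (0, 0, 1).

v_3 = (0, 0, 1)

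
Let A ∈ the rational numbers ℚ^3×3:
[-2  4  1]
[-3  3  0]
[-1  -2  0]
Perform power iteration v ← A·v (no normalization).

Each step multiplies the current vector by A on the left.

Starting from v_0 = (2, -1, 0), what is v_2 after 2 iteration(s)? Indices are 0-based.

v_2 = (-20, -3, 26)

v_0 = (2, -1, 0).
v_1 = A·v_0 = (-8, -9, 0).
v_2 = A·v_1 = (-20, -3, 26).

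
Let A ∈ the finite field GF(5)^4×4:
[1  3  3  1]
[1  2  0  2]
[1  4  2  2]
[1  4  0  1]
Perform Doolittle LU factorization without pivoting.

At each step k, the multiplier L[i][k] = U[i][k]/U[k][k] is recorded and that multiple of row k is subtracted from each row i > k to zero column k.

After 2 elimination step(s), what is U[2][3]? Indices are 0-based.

k=0: U[0][0]=1
  eliminate (1,0): mult=1, new row 1: (0, 4, 2, 1); set L[1][0]=1
  eliminate (2,0): mult=1, new row 2: (0, 1, 4, 1); set L[2][0]=1
  eliminate (3,0): mult=1, new row 3: (0, 1, 2, 0); set L[3][0]=1
k=1: U[1][1]=4
  eliminate (2,1): mult=4, new row 2: (0, 0, 1, 2); set L[2][1]=4
  eliminate (3,1): mult=4, new row 3: (0, 0, 4, 1); set L[3][1]=4

U[2][3] = 2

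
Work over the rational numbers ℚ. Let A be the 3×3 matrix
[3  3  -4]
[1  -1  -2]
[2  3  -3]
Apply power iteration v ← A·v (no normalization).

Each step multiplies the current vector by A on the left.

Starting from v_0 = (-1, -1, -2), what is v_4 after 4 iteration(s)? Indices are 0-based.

v_0 = (-1, -1, -2).
v_1 = A·v_0 = (2, 4, 1).
v_2 = A·v_1 = (14, -4, 13).
v_3 = A·v_2 = (-22, -8, -23).
v_4 = A·v_3 = (2, 32, 1).

v_4 = (2, 32, 1)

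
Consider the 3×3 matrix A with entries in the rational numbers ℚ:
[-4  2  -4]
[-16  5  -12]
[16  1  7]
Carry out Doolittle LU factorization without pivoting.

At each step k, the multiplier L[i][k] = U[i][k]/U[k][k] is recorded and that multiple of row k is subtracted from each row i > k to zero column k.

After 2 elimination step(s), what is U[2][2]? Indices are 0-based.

U[2][2] = 3

k=0: U[0][0]=-4
  eliminate (1,0): mult=4, new row 1: (0, -3, 4); set L[1][0]=4
  eliminate (2,0): mult=-4, new row 2: (0, 9, -9); set L[2][0]=-4
k=1: U[1][1]=-3
  eliminate (2,1): mult=-3, new row 2: (0, 0, 3); set L[2][1]=-3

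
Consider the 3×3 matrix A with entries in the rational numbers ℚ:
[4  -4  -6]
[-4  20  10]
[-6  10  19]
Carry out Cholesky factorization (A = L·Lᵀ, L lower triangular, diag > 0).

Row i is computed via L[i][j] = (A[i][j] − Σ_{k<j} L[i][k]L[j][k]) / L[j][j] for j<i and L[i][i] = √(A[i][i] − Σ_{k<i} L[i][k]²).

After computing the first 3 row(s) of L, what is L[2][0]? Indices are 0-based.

L[2][0] = -3

Step 1: L[0][0] = √(4) = 2.
  L[1][0] = (-4) / L[0][0] = -2.
Step 2: L[1][1] = √(16) = 4.
  L[2][0] = (-6) / L[0][0] = -3.
  L[2][1] = (4) / L[1][1] = 1.
Step 3: L[2][2] = √(9) = 3.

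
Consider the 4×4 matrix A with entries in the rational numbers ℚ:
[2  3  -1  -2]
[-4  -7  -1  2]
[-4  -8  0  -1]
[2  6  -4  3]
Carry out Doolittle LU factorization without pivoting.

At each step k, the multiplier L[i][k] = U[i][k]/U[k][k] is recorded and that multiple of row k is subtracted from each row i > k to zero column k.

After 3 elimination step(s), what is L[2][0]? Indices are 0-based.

L[2][0] = -2

k=0: U[0][0]=2
  eliminate (1,0): mult=-2, new row 1: (0, -1, -3, -2); set L[1][0]=-2
  eliminate (2,0): mult=-2, new row 2: (0, -2, -2, -5); set L[2][0]=-2
  eliminate (3,0): mult=1, new row 3: (0, 3, -3, 5); set L[3][0]=1
k=1: U[1][1]=-1
  eliminate (2,1): mult=2, new row 2: (0, 0, 4, -1); set L[2][1]=2
  eliminate (3,1): mult=-3, new row 3: (0, 0, -12, -1); set L[3][1]=-3
k=2: U[2][2]=4
  eliminate (3,2): mult=-3, new row 3: (0, 0, 0, -4); set L[3][2]=-3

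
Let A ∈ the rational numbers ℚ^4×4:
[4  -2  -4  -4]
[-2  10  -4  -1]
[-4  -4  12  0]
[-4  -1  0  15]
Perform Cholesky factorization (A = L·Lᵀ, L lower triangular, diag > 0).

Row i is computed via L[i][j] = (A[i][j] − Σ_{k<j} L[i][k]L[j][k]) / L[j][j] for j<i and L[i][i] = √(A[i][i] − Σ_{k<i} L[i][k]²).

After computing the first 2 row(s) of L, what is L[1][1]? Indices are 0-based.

L[1][1] = 3

Step 1: L[0][0] = √(4) = 2.
  L[1][0] = (-2) / L[0][0] = -1.
Step 2: L[1][1] = √(9) = 3.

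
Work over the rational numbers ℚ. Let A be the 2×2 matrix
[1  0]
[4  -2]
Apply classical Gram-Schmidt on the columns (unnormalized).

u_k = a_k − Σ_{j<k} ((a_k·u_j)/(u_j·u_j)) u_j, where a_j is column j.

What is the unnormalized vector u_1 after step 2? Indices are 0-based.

Step 1: u_0 = a_0 = (1, 4).
Step 2: u_1 = a_1 − (-8/17)·u_0 = (8/17, -2/17).

u_1 = (8/17, -2/17)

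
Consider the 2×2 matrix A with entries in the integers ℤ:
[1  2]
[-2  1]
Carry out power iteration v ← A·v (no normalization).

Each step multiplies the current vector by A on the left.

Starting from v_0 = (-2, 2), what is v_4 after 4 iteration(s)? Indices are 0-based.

v_0 = (-2, 2).
v_1 = A·v_0 = (2, 6).
v_2 = A·v_1 = (14, 2).
v_3 = A·v_2 = (18, -26).
v_4 = A·v_3 = (-34, -62).

v_4 = (-34, -62)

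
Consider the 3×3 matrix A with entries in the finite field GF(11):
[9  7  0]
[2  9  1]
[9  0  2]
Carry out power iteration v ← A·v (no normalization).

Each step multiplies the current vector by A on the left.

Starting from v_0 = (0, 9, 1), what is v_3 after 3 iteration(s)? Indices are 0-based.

v_0 = (0, 9, 1).
v_1 = A·v_0 = (8, 5, 2).
v_2 = A·v_1 = (8, 8, 10).
v_3 = A·v_2 = (7, 10, 4).

v_3 = (7, 10, 4)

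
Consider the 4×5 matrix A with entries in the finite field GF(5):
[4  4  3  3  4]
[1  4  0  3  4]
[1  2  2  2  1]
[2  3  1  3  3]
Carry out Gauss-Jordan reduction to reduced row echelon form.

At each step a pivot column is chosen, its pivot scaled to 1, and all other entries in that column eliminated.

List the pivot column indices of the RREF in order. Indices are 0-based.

step 1: normalize row 0 (÷4) = (1, 1, 2, 2, 1)
  row 1: subtract 1×row0 = (0, 3, 3, 1, 3)
  row 2: subtract 1×row0 = (0, 1, 0, 0, 0)
  row 3: subtract 2×row0 = (0, 1, 2, 4, 1)
step 2: normalize row 1 (÷3) = (0, 1, 1, 2, 1)
  row 0: subtract 1×row1 = (1, 0, 1, 0, 0)
  row 2: subtract 1×row1 = (0, 0, 4, 3, 4)
  row 3: subtract 1×row1 = (0, 0, 1, 2, 0)
step 3: normalize row 2 (÷4) = (0, 0, 1, 2, 1)
  row 0: subtract 1×row2 = (1, 0, 0, 3, 4)
  row 1: subtract 1×row2 = (0, 1, 0, 0, 0)
  row 3: subtract 1×row2 = (0, 0, 0, 0, 4)
skip col 3 (zero from row 3)
step 4: normalize row 3 (÷4) = (0, 0, 0, 0, 1)
  row 0: subtract 4×row3 = (1, 0, 0, 3, 0)
  row 2: subtract 1×row3 = (0, 0, 1, 2, 0)

pivot columns: 0, 1, 2, 4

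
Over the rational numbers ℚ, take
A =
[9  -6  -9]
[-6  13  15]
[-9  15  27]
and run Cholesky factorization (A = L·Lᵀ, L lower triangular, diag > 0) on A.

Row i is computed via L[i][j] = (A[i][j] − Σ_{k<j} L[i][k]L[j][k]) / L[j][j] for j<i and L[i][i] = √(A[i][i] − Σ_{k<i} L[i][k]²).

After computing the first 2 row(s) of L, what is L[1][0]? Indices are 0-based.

L[1][0] = -2

Step 1: L[0][0] = √(9) = 3.
  L[1][0] = (-6) / L[0][0] = -2.
Step 2: L[1][1] = √(9) = 3.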